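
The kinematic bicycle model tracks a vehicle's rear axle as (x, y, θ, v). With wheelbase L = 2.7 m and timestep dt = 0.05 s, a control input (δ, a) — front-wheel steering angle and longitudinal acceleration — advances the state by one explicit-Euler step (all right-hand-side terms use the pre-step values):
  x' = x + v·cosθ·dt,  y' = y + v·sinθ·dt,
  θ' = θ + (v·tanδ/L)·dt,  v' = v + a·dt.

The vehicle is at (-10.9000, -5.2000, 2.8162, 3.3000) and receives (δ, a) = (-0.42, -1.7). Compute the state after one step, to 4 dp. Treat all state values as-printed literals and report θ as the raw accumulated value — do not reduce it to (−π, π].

(-11.0563, -5.1473, 2.7889, 3.2150)

x' = -10.9000 + 3.3000·cos(2.8162)·0.05 = -11.0563
y' = -5.2000 + 3.3000·sin(2.8162)·0.05 = -5.1473
θ' = 2.8162 + (3.3000/2.7)·tan(-0.42)·0.05 = 2.7889
v' = 3.3000 − 1.7000·0.05 = 3.2150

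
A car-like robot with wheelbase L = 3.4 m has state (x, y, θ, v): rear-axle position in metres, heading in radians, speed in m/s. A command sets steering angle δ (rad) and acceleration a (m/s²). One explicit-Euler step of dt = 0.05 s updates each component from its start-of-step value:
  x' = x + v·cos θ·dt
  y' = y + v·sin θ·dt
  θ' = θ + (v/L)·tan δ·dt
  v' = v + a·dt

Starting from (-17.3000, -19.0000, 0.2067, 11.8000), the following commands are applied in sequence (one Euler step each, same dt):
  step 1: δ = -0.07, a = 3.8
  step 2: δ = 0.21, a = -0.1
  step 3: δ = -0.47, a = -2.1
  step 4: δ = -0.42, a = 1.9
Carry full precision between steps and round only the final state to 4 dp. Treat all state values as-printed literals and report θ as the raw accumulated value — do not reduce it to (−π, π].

(-14.9632, -18.5408, 0.0646, 11.9750)

after step 1 (δ=-0.07, a=3.8): (-16.722559, -18.878914, 0.194533, 11.990000)
after step 2 (δ=0.21, a=-0.1): (-16.134367, -18.763025, 0.232115, 11.985000)
after step 3 (δ=-0.47, a=-2.1): (-15.551187, -18.625176, 0.142586, 11.880000)
after step 4 (δ=-0.42, a=1.9): (-14.963215, -18.540766, 0.064567, 11.975000)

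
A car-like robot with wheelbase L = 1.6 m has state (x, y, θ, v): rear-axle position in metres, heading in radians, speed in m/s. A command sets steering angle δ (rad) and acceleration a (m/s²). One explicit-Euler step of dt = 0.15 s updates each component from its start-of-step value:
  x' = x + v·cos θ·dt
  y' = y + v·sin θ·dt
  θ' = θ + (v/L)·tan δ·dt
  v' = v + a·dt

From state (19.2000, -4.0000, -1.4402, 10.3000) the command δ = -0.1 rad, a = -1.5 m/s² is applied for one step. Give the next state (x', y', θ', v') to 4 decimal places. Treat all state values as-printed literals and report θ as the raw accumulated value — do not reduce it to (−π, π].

x' = 19.2000 + 10.3000·cos(-1.4402)·0.15 = 19.4012
y' = -4.0000 + 10.3000·sin(-1.4402)·0.15 = -5.5318
θ' = -1.4402 + (10.3000/1.6)·tan(-0.1)·0.15 = -1.5371
v' = 10.3000 − 1.5000·0.15 = 10.0750

(19.4012, -5.5318, -1.5371, 10.0750)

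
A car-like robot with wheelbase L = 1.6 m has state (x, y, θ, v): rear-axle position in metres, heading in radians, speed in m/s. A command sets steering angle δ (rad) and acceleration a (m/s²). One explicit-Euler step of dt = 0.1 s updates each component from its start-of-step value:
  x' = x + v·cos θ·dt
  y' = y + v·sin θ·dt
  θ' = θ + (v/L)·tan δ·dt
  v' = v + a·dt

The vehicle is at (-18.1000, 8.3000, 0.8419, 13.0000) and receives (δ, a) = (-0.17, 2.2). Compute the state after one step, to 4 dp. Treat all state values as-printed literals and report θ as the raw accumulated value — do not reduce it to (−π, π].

x' = -18.1000 + 13.0000·cos(0.8419)·0.1 = -17.2341
y' = 8.3000 + 13.0000·sin(0.8419)·0.1 = 9.2697
θ' = 0.8419 + (13.0000/1.6)·tan(-0.17)·0.1 = 0.7024
v' = 13.0000 + 2.2000·0.1 = 13.2200

(-17.2341, 9.2697, 0.7024, 13.2200)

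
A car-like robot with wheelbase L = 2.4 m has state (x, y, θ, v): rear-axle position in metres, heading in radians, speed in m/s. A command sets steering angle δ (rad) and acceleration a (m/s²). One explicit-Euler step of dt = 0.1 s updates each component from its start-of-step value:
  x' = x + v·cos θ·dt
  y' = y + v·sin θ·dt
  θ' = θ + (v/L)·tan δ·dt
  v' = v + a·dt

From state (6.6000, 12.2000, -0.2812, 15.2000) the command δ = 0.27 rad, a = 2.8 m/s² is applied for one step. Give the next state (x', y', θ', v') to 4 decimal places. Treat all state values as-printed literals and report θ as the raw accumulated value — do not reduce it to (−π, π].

x' = 6.6000 + 15.2000·cos(-0.2812)·0.1 = 8.0603
y' = 12.2000 + 15.2000·sin(-0.2812)·0.1 = 11.7782
θ' = -0.2812 + (15.2000/2.4)·tan(0.27)·0.1 = -0.1059
v' = 15.2000 + 2.8000·0.1 = 15.4800

(8.0603, 11.7782, -0.1059, 15.4800)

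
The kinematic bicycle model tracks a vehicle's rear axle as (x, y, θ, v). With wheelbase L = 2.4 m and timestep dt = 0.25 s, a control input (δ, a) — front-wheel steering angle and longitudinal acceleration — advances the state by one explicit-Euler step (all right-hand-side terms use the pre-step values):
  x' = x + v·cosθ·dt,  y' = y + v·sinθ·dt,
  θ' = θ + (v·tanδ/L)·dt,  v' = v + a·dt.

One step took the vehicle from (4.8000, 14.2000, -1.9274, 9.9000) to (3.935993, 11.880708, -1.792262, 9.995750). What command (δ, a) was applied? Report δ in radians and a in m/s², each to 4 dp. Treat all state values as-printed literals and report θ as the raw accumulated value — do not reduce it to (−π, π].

δ = 0.1303, a = 0.3830

a = (v'−v)/dt = (0.095750)/0.25 = 0.3830
Δθ = θ'−θ = 0.135138;  (v·dt/L) = 9.9000·0.25/2.4 = 1.031250
tan δ = Δθ·L/(v·dt) = 0.131043  →  δ = 0.1303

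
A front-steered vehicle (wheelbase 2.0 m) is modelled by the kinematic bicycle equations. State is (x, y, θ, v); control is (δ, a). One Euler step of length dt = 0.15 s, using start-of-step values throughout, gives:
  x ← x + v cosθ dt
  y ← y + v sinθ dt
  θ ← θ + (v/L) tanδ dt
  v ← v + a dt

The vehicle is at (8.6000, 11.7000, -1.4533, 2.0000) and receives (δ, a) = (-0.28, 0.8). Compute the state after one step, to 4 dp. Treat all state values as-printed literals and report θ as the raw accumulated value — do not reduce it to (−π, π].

(8.6352, 11.4021, -1.4964, 2.1200)

x' = 8.6000 + 2.0000·cos(-1.4533)·0.15 = 8.6352
y' = 11.7000 + 2.0000·sin(-1.4533)·0.15 = 11.4021
θ' = -1.4533 + (2.0000/2.0)·tan(-0.28)·0.15 = -1.4964
v' = 2.0000 + 0.8000·0.15 = 2.1200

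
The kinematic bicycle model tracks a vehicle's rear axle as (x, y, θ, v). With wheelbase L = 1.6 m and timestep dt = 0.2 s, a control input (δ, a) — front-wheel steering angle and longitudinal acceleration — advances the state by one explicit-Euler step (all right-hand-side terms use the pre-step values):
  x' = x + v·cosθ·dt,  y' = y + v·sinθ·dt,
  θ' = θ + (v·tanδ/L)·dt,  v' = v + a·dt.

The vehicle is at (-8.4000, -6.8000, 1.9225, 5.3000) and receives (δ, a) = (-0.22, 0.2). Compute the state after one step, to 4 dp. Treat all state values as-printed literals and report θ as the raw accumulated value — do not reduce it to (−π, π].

x' = -8.4000 + 5.3000·cos(1.9225)·0.2 = -8.7652
y' = -6.8000 + 5.3000·sin(1.9225)·0.2 = -5.8049
θ' = 1.9225 + (5.3000/1.6)·tan(-0.22)·0.2 = 1.7744
v' = 5.3000 + 0.2000·0.2 = 5.3400

(-8.7652, -5.8049, 1.7744, 5.3400)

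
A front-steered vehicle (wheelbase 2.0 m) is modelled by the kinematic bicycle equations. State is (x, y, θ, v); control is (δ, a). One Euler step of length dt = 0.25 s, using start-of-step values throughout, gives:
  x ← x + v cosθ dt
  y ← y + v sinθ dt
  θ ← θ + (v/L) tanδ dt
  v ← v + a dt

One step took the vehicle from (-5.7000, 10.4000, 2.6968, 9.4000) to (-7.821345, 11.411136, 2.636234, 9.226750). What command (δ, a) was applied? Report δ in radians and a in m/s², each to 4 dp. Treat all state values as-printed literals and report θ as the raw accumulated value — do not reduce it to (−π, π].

a = (v'−v)/dt = (-0.173250)/0.25 = -0.6930
Δθ = θ'−θ = -0.060566;  (v·dt/L) = 9.4000·0.25/2.0 = 1.175000
tan δ = Δθ·L/(v·dt) = -0.051546  →  δ = -0.0515

δ = -0.0515, a = -0.6930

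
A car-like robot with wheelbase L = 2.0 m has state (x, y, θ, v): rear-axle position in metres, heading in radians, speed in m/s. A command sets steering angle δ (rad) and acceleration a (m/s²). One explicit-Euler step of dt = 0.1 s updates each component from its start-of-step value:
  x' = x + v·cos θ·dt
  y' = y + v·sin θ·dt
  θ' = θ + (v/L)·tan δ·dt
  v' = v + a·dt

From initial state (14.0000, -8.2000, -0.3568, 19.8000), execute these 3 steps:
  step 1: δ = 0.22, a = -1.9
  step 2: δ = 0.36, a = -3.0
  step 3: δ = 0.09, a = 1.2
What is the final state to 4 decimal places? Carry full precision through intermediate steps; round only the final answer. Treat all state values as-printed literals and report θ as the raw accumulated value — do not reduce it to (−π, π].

(19.6769, -8.7092, 0.3208, 19.4300)

after step 1 (δ=0.22, a=-1.9): (15.855298, -8.891570, -0.135417, 19.610000)
after step 2 (δ=0.36, a=-3.0): (17.798346, -9.156311, 0.233646, 19.310000)
after step 3 (δ=0.09, a=1.2): (19.676878, -8.709234, 0.320777, 19.430000)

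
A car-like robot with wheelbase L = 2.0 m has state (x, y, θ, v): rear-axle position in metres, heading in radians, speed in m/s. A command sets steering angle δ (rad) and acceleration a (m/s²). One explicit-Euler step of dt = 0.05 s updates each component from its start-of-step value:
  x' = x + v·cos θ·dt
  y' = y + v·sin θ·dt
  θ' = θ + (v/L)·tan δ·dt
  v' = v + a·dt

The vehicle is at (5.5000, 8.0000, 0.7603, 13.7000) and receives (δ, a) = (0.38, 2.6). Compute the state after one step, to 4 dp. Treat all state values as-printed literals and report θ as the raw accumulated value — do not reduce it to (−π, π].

(5.9964, 8.4721, 0.8971, 13.8300)

x' = 5.5000 + 13.7000·cos(0.7603)·0.05 = 5.9964
y' = 8.0000 + 13.7000·sin(0.7603)·0.05 = 8.4721
θ' = 0.7603 + (13.7000/2.0)·tan(0.38)·0.05 = 0.8971
v' = 13.7000 + 2.6000·0.05 = 13.8300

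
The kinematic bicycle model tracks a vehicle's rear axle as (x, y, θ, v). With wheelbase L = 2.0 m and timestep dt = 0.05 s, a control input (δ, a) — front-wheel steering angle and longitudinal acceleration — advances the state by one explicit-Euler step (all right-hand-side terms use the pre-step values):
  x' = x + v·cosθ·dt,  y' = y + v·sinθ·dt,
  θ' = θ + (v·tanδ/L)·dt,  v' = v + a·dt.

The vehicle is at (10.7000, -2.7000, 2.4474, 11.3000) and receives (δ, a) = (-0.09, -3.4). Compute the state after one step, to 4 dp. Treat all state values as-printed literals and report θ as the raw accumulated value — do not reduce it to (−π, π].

x' = 10.7000 + 11.3000·cos(2.4474)·0.05 = 10.2658
y' = -2.7000 + 11.3000·sin(2.4474)·0.05 = -2.3385
θ' = 2.4474 + (11.3000/2.0)·tan(-0.09)·0.05 = 2.4219
v' = 11.3000 − 3.4000·0.05 = 11.1300

(10.2658, -2.3385, 2.4219, 11.1300)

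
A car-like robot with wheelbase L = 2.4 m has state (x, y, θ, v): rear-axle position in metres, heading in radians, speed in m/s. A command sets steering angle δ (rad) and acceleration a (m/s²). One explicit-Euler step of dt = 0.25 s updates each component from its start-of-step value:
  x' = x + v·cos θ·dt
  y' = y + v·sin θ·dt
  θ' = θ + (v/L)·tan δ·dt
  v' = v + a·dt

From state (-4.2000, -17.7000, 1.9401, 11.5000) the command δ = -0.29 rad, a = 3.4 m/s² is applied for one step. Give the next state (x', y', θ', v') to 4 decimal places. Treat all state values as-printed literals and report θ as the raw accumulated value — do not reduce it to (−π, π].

x' = -4.2000 + 11.5000·cos(1.9401)·0.25 = -5.2378
y' = -17.7000 + 11.5000·sin(1.9401)·0.25 = -15.0188
θ' = 1.9401 + (11.5000/2.4)·tan(-0.29)·0.25 = 1.5826
v' = 11.5000 + 3.4000·0.25 = 12.3500

(-5.2378, -15.0188, 1.5826, 12.3500)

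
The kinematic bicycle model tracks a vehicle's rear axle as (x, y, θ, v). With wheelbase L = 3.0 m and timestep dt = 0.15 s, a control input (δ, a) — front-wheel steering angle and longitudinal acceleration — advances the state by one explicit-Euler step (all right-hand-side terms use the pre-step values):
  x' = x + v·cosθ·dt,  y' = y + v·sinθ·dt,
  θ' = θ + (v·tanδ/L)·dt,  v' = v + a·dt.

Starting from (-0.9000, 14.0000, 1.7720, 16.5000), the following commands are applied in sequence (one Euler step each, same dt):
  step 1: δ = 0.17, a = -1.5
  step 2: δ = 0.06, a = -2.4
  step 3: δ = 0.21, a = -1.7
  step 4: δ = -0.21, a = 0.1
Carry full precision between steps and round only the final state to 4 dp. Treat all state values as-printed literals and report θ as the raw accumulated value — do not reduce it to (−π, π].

after step 1 (δ=0.17, a=-1.5): (-1.394626, 16.425071, 1.913617, 16.275000)
after step 2 (δ=0.06, a=-2.4): (-2.215240, 18.724266, 1.962501, 15.915000)
after step 3 (δ=0.21, a=-1.7): (-3.126606, 20.930705, 2.132109, 15.660000)
after step 4 (δ=-0.21, a=0.1): (-4.376973, 22.919268, 1.965218, 15.675000)

(-4.3770, 22.9193, 1.9652, 15.6750)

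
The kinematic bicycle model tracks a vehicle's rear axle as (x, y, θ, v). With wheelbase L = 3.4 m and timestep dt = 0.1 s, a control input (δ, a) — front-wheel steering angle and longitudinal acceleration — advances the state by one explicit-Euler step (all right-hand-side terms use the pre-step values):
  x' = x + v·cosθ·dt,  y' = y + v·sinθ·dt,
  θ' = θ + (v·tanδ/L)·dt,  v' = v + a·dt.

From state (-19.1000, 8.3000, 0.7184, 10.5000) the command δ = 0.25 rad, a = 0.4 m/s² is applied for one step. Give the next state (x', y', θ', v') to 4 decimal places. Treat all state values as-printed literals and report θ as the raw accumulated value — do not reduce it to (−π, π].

x' = -19.1000 + 10.5000·cos(0.7184)·0.1 = -18.3095
y' = 8.3000 + 10.5000·sin(0.7184)·0.1 = 8.9911
θ' = 0.7184 + (10.5000/3.4)·tan(0.25)·0.1 = 0.7973
v' = 10.5000 + 0.4000·0.1 = 10.5400

(-18.3095, 8.9911, 0.7973, 10.5400)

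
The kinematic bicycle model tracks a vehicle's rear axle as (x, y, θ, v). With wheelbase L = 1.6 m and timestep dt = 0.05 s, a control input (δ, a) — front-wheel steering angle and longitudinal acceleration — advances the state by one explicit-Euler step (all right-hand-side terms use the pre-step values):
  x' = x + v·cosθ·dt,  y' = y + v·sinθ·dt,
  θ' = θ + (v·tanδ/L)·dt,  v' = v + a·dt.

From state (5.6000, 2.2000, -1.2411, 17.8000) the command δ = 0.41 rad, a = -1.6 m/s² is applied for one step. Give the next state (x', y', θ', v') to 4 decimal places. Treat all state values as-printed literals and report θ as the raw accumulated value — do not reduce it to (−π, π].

x' = 5.6000 + 17.8000·cos(-1.2411)·0.05 = 5.8881
y' = 2.2000 + 17.8000·sin(-1.2411)·0.05 = 1.3579
θ' = -1.2411 + (17.8000/1.6)·tan(0.41)·0.05 = -0.9993
v' = 17.8000 − 1.6000·0.05 = 17.7200

(5.8881, 1.3579, -0.9993, 17.7200)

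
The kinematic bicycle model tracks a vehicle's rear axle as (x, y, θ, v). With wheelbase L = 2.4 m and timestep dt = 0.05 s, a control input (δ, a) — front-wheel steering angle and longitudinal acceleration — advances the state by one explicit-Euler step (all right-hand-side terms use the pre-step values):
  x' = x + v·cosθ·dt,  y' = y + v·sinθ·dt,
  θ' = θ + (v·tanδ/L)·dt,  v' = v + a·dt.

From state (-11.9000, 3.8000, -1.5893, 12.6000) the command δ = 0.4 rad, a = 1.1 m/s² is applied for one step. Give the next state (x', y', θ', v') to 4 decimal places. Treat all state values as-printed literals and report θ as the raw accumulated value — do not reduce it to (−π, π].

x' = -11.9000 + 12.6000·cos(-1.5893)·0.05 = -11.9117
y' = 3.8000 + 12.6000·sin(-1.5893)·0.05 = 3.1701
θ' = -1.5893 + (12.6000/2.4)·tan(0.4)·0.05 = -1.4783
v' = 12.6000 + 1.1000·0.05 = 12.6550

(-11.9117, 3.1701, -1.4783, 12.6550)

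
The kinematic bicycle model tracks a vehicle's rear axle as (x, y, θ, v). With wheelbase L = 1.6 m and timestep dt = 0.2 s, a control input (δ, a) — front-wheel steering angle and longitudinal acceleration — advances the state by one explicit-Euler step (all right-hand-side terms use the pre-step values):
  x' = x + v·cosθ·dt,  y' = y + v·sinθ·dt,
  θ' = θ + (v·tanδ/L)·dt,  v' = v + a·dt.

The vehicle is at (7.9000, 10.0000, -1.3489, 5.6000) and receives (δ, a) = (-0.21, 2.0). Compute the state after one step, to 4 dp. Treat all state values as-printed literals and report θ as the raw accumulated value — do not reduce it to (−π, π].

x' = 7.9000 + 5.6000·cos(-1.3489)·0.2 = 8.1465
y' = 10.0000 + 5.6000·sin(-1.3489)·0.2 = 8.9075
θ' = -1.3489 + (5.6000/1.6)·tan(-0.21)·0.2 = -1.4981
v' = 5.6000 + 2.0000·0.2 = 6.0000

(8.1465, 8.9075, -1.4981, 6.0000)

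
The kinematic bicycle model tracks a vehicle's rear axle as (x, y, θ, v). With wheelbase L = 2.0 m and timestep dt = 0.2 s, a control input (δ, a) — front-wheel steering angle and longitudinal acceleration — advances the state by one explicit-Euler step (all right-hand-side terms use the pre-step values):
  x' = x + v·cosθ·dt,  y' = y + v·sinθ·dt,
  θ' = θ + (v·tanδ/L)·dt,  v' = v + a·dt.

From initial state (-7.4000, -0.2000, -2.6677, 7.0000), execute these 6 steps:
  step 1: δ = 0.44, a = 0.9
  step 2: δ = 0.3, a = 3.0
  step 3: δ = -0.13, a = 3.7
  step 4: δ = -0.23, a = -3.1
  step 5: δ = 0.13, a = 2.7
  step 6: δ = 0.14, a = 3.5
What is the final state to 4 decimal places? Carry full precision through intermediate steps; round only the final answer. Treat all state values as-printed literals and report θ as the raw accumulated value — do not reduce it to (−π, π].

after step 1 (δ=0.44, a=0.9): (-8.645718, -0.838895, -2.338154, 7.180000)
after step 2 (δ=0.3, a=3.0): (-9.642640, -1.872453, -2.116050, 7.780000)
after step 3 (δ=-0.13, a=3.7): (-10.449637, -3.202826, -2.217764, 8.520000)
after step 4 (δ=-0.23, a=-3.1): (-11.476756, -4.562474, -2.417254, 7.900000)
after step 5 (δ=0.13, a=2.7): (-12.660078, -5.609445, -2.313972, 8.440000)
after step 6 (δ=0.14, a=3.5): (-13.802228, -6.852360, -2.195033, 9.140000)

(-13.8022, -6.8524, -2.1950, 9.1400)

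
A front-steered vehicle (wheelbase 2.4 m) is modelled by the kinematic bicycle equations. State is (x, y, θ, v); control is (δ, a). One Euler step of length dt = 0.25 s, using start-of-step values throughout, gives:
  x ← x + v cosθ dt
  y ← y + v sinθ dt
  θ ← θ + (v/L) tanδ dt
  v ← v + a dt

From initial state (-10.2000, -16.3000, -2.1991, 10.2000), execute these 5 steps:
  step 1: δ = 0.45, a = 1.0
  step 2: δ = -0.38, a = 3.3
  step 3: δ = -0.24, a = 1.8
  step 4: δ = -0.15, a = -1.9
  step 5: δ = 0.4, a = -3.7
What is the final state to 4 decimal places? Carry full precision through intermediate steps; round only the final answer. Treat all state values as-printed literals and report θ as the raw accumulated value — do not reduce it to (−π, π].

after step 1 (δ=0.45, a=1.0): (-11.698822, -18.363016, -1.685854, 10.450000)
after step 2 (δ=-0.38, a=3.3): (-11.998747, -20.958242, -2.120631, 11.275000)
after step 3 (δ=-0.24, a=1.8): (-13.471675, -23.361539, -2.408046, 11.725000)
after step 4 (δ=-0.15, a=-1.9): (-15.649021, -25.324035, -2.592636, 11.250000)
after step 5 (δ=0.4, a=-3.7): (-18.048279, -26.791591, -2.097175, 10.325000)

(-18.0483, -26.7916, -2.0972, 10.3250)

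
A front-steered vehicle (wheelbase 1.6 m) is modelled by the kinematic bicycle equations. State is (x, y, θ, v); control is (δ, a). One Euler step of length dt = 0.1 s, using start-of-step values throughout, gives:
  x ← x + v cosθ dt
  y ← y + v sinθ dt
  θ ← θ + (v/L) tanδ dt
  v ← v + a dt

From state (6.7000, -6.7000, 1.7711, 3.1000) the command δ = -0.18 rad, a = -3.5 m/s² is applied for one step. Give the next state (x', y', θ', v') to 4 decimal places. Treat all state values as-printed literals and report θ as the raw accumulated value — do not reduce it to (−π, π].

x' = 6.7000 + 3.1000·cos(1.7711)·0.1 = 6.6383
y' = -6.7000 + 3.1000·sin(1.7711)·0.1 = -6.3962
θ' = 1.7711 + (3.1000/1.6)·tan(-0.18)·0.1 = 1.7358
v' = 3.1000 − 3.5000·0.1 = 2.7500

(6.6383, -6.3962, 1.7358, 2.7500)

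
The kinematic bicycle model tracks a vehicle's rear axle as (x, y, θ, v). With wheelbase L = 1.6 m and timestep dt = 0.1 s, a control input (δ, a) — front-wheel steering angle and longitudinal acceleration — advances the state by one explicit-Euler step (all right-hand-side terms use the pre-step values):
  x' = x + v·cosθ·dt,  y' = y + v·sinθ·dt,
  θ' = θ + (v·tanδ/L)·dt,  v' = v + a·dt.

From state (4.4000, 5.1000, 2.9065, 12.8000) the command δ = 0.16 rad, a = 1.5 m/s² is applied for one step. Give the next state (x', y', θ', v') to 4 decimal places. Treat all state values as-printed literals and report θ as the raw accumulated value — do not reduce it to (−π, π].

(3.1552, 5.3982, 3.0356, 12.9500)

x' = 4.4000 + 12.8000·cos(2.9065)·0.1 = 3.1552
y' = 5.1000 + 12.8000·sin(2.9065)·0.1 = 5.3982
θ' = 2.9065 + (12.8000/1.6)·tan(0.16)·0.1 = 3.0356
v' = 12.8000 + 1.5000·0.1 = 12.9500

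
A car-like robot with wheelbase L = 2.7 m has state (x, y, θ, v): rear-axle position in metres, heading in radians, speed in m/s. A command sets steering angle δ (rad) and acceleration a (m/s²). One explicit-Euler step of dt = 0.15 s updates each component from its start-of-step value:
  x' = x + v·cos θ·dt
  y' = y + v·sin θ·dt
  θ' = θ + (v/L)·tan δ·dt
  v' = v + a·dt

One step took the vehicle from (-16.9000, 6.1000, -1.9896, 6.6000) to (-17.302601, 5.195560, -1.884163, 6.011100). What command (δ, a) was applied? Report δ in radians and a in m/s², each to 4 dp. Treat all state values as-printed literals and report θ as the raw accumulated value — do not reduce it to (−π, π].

δ = 0.2800, a = -3.9260

a = (v'−v)/dt = (-0.588900)/0.15 = -3.9260
Δθ = θ'−θ = 0.105437;  (v·dt/L) = 6.6000·0.15/2.7 = 0.366667
tan δ = Δθ·L/(v·dt) = 0.287555  →  δ = 0.2800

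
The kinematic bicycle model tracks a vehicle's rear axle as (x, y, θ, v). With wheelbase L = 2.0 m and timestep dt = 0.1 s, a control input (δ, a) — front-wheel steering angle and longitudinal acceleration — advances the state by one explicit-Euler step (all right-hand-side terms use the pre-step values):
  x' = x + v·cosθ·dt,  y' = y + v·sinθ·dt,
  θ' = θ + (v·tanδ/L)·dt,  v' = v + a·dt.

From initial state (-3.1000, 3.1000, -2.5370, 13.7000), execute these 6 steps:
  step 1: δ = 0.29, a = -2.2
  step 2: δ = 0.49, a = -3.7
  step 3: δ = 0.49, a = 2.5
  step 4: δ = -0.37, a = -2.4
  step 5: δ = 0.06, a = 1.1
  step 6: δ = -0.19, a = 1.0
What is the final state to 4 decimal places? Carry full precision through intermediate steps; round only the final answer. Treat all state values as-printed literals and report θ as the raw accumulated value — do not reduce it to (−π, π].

(-6.4994, -3.7177, -1.9704, 13.3300)

after step 1 (δ=0.29, a=-2.2): (-4.227145, 2.321255, -2.332587, 13.480000)
after step 2 (δ=0.49, a=-3.7): (-5.157560, 1.345841, -1.973084, 13.110000)
after step 3 (δ=0.49, a=2.5): (-5.670848, 0.139501, -1.623448, 13.360000)
after step 4 (δ=-0.37, a=-2.4): (-5.741157, -1.194648, -1.882540, 13.120000)
after step 5 (δ=0.06, a=1.1): (-6.143573, -2.443410, -1.843133, 13.230000)
after step 6 (δ=-0.19, a=1.0): (-6.499437, -3.717650, -1.970353, 13.330000)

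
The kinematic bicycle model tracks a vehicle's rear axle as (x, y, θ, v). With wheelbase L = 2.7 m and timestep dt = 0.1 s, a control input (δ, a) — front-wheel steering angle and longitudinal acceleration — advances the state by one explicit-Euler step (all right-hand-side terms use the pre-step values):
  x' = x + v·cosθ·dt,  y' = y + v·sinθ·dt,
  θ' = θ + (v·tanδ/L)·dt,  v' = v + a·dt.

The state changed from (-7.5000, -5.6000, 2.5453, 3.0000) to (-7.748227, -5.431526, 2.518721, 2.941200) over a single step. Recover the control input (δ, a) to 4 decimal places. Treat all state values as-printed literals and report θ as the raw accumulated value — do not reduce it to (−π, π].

δ = -0.2348, a = -0.5880

a = (v'−v)/dt = (-0.058800)/0.1 = -0.5880
Δθ = θ'−θ = -0.026579;  (v·dt/L) = 3.0000·0.1/2.7 = 0.111111
tan δ = Δθ·L/(v·dt) = -0.239211  →  δ = -0.2348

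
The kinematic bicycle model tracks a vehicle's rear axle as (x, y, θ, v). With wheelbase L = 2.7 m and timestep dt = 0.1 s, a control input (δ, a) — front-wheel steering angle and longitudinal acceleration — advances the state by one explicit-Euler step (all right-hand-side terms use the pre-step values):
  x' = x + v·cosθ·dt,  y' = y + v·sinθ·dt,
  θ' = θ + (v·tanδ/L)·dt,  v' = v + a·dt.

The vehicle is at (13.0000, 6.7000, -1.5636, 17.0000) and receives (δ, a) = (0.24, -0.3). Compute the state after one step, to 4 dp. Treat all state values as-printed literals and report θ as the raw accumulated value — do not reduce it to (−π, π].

(13.0122, 5.0000, -1.4095, 16.9700)

x' = 13.0000 + 17.0000·cos(-1.5636)·0.1 = 13.0122
y' = 6.7000 + 17.0000·sin(-1.5636)·0.1 = 5.0000
θ' = -1.5636 + (17.0000/2.7)·tan(0.24)·0.1 = -1.4095
v' = 17.0000 − 0.3000·0.1 = 16.9700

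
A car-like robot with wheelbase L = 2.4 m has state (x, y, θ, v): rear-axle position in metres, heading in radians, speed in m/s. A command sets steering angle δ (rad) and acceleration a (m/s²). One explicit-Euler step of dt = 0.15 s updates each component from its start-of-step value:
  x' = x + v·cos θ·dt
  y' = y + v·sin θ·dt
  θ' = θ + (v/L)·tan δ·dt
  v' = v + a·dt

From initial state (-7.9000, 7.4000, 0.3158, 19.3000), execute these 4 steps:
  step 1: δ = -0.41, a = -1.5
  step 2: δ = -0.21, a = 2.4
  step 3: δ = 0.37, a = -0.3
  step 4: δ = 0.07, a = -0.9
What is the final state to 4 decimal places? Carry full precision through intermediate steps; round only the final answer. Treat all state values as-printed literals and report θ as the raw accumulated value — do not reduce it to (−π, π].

after step 1 (δ=-0.41, a=-1.5): (-5.148163, 8.299120, -0.208474, 19.075000)
after step 2 (δ=-0.21, a=2.4): (-2.348865, 7.706936, -0.462580, 19.435000)
after step 3 (δ=0.37, a=-0.3): (0.260005, 6.405982, 0.008553, 19.390000)
after step 4 (δ=0.07, a=-0.9): (3.168398, 6.430858, 0.093523, 19.255000)

(3.1684, 6.4309, 0.0935, 19.2550)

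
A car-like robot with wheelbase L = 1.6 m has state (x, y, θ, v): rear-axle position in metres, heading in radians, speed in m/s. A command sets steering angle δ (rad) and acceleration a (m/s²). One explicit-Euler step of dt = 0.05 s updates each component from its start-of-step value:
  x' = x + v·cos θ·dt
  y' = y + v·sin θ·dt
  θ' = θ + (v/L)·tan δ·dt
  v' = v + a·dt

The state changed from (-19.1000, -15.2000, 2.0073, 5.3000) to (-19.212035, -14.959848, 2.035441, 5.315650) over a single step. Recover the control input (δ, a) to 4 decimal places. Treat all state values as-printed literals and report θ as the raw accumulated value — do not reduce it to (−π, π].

δ = 0.1683, a = 0.3130

a = (v'−v)/dt = (0.015650)/0.05 = 0.3130
Δθ = θ'−θ = 0.028141;  (v·dt/L) = 5.3000·0.05/1.6 = 0.165625
tan δ = Δθ·L/(v·dt) = 0.169908  →  δ = 0.1683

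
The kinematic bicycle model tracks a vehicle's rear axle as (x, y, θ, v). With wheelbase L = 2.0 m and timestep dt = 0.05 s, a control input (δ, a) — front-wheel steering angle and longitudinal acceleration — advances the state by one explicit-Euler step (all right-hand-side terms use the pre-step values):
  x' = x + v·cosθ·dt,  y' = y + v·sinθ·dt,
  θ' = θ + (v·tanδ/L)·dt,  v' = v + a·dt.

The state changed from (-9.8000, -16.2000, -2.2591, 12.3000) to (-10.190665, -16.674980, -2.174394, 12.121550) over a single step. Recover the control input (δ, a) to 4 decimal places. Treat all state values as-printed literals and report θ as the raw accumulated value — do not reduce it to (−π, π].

δ = 0.2688, a = -3.5690

a = (v'−v)/dt = (-0.178450)/0.05 = -3.5690
Δθ = θ'−θ = 0.084706;  (v·dt/L) = 12.3000·0.05/2.0 = 0.307500
tan δ = Δθ·L/(v·dt) = 0.275467  →  δ = 0.2688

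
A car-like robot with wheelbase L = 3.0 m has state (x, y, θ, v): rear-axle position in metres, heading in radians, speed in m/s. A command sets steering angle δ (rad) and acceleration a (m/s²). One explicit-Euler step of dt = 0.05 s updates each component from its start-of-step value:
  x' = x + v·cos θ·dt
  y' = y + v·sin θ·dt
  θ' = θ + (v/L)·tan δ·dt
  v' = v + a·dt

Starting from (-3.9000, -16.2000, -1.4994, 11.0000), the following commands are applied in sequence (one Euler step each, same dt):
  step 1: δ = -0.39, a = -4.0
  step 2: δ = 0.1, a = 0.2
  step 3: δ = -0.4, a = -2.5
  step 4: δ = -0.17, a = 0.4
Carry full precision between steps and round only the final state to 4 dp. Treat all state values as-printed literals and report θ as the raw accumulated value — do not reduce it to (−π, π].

(-3.8884, -18.3623, -1.6634, 10.7050)

after step 1 (δ=-0.39, a=-4.0): (-3.860765, -16.748599, -1.574760, 10.800000)
after step 2 (δ=0.1, a=0.2): (-3.862906, -17.288595, -1.556700, 10.810000)
after step 3 (δ=-0.4, a=-2.5): (-3.855287, -17.829041, -1.632873, 10.685000)
after step 4 (δ=-0.17, a=0.4): (-3.888430, -18.362262, -1.663442, 10.705000)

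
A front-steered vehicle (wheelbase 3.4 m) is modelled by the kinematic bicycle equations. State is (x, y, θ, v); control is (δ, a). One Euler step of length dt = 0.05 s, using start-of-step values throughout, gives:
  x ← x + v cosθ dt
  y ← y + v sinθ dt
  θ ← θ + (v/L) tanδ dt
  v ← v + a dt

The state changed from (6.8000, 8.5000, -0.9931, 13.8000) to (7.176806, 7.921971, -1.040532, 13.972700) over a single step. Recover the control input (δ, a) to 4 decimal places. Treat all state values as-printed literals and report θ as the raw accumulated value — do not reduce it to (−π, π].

δ = -0.2296, a = 3.4540

a = (v'−v)/dt = (0.172700)/0.05 = 3.4540
Δθ = θ'−θ = -0.047432;  (v·dt/L) = 13.8000·0.05/3.4 = 0.202941
tan δ = Δθ·L/(v·dt) = -0.233723  →  δ = -0.2296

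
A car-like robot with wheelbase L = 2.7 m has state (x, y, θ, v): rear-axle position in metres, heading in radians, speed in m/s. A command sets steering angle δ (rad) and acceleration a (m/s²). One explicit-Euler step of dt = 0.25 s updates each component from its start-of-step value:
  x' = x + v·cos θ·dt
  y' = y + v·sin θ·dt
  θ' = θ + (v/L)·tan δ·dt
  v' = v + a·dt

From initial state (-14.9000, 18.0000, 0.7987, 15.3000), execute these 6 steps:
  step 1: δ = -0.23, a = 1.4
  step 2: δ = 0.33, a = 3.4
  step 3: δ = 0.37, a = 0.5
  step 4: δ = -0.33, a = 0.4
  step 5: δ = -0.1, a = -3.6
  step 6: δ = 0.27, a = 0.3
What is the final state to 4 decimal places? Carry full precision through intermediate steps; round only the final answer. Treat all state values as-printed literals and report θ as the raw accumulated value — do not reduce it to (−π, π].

after step 1 (δ=-0.23, a=1.4): (-12.231532, 20.740420, 0.466997, 15.650000)
after step 2 (δ=0.33, a=3.4): (-8.737966, 22.501854, 0.963341, 16.500000)
after step 3 (δ=0.37, a=0.5): (-6.383498, 25.888904, 1.555910, 16.625000)
after step 4 (δ=-0.33, a=0.4): (-6.321627, 30.044694, 1.028643, 16.725000)
after step 5 (δ=-0.1, a=-3.6): (-4.164179, 33.626351, 0.873264, 15.825000)
after step 6 (δ=0.27, a=0.3): (-1.622967, 36.658538, 1.278791, 15.900000)

(-1.6230, 36.6585, 1.2788, 15.9000)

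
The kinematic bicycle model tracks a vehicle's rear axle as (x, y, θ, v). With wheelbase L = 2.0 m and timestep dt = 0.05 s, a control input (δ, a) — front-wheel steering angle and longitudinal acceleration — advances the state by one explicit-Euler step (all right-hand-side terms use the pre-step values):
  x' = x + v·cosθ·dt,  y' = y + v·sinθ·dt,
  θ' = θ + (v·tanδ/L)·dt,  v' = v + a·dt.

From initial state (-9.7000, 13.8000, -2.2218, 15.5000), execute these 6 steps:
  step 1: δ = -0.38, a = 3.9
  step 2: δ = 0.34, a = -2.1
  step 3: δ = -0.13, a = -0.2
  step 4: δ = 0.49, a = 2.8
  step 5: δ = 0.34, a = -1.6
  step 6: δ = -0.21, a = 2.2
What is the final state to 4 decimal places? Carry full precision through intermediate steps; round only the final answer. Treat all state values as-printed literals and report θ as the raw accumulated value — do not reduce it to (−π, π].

(-12.3979, 10.0262, -2.0253, 15.7500)

after step 1 (δ=-0.38, a=3.9): (-10.169638, 13.183506, -2.376572, 15.695000)
after step 2 (δ=0.34, a=-2.1): (-10.735732, 12.640026, -2.237775, 15.590000)
after step 3 (δ=-0.13, a=-0.2): (-11.217943, 12.027578, -2.288730, 15.580000)
after step 4 (δ=0.49, a=2.8): (-11.730392, 11.440861, -2.080975, 15.720000)
after step 5 (δ=0.34, a=-1.6): (-12.114222, 10.754952, -1.941957, 15.640000)
after step 6 (δ=-0.21, a=2.2): (-12.397851, 10.026201, -2.025295, 15.750000)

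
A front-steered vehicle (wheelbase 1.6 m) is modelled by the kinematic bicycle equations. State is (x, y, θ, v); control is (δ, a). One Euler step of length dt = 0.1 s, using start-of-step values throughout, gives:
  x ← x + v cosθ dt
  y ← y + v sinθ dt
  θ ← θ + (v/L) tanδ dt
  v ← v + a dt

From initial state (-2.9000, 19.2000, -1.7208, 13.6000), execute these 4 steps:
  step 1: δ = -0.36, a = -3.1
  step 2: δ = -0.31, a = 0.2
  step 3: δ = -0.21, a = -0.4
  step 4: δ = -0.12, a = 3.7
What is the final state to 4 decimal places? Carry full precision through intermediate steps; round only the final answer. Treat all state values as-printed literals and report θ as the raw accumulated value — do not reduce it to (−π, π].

after step 1 (δ=-0.36, a=-3.1): (-3.103241, 17.855272, -2.040742, 13.290000)
after step 2 (δ=-0.31, a=0.2): (-3.705063, 16.670345, -2.306814, 13.310000)
after step 3 (δ=-0.21, a=-0.4): (-4.598619, 15.683878, -2.484122, 13.270000)
after step 4 (δ=-0.12, a=3.7): (-5.648994, 14.872926, -2.584128, 13.640000)

(-5.6490, 14.8729, -2.5841, 13.6400)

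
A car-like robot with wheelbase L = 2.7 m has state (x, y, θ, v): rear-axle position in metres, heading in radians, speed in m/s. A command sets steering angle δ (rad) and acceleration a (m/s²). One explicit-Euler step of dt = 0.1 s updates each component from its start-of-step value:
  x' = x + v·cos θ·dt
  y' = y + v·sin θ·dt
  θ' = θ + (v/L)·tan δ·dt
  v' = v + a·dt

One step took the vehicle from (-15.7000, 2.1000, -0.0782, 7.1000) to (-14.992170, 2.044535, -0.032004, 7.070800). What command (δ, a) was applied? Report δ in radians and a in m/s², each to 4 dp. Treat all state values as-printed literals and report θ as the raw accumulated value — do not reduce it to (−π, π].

a = (v'−v)/dt = (-0.029200)/0.1 = -0.2920
Δθ = θ'−θ = 0.046196;  (v·dt/L) = 7.1000·0.1/2.7 = 0.262963
tan δ = Δθ·L/(v·dt) = 0.175675  →  δ = 0.1739

δ = 0.1739, a = -0.2920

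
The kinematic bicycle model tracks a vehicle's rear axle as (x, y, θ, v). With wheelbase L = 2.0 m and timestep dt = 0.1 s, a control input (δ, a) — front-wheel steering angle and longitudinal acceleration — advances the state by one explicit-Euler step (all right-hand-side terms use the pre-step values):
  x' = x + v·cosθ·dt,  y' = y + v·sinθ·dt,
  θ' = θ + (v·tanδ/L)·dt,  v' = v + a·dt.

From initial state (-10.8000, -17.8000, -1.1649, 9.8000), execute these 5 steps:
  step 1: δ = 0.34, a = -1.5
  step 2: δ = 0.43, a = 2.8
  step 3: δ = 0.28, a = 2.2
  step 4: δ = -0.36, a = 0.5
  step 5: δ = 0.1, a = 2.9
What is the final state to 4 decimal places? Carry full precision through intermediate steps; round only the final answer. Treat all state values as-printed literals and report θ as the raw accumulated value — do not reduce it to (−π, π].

(-7.6536, -21.5401, -0.7674, 10.4900)

after step 1 (δ=0.34, a=-1.5): (-10.413054, -18.700374, -0.991569, 9.650000)
after step 2 (δ=0.43, a=2.8): (-9.884835, -19.507969, -0.770284, 9.930000)
after step 3 (δ=0.28, a=2.2): (-9.172146, -20.199434, -0.627514, 10.150000)
after step 4 (δ=-0.36, a=0.5): (-8.350514, -20.795374, -0.818538, 10.200000)
after step 5 (δ=0.1, a=2.9): (-7.653559, -21.540125, -0.767367, 10.490000)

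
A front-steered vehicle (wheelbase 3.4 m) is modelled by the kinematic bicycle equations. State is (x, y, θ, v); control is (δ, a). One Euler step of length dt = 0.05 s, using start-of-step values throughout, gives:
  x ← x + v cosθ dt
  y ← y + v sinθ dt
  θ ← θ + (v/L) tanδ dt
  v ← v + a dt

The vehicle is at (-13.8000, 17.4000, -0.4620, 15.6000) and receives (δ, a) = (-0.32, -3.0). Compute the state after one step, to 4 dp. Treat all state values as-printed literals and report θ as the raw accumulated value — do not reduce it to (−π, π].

(-13.1018, 17.0523, -0.5380, 15.4500)

x' = -13.8000 + 15.6000·cos(-0.4620)·0.05 = -13.1018
y' = 17.4000 + 15.6000·sin(-0.4620)·0.05 = 17.0523
θ' = -0.4620 + (15.6000/3.4)·tan(-0.32)·0.05 = -0.5380
v' = 15.6000 − 3.0000·0.05 = 15.4500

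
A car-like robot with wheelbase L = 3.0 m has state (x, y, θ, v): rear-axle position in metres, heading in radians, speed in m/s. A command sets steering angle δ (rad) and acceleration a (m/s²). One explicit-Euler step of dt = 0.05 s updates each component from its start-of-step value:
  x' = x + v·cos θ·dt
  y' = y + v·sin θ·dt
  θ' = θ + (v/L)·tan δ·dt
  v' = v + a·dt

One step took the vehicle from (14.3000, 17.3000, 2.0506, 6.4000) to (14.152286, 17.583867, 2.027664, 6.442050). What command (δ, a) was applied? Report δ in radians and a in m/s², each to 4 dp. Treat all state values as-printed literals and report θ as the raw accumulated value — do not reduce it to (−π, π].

a = (v'−v)/dt = (0.042050)/0.05 = 0.8410
Δθ = θ'−θ = -0.022936;  (v·dt/L) = 6.4000·0.05/3.0 = 0.106667
tan δ = Δθ·L/(v·dt) = -0.215025  →  δ = -0.2118

δ = -0.2118, a = 0.8410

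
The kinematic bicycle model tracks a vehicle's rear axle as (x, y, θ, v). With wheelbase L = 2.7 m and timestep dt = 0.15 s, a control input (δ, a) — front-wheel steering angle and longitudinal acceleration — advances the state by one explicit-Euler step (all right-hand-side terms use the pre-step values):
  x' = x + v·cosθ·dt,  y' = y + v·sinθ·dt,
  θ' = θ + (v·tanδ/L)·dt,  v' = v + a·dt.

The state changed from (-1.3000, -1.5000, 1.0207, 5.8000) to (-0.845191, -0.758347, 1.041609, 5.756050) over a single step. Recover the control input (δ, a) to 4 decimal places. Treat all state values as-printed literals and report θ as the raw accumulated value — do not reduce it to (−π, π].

δ = 0.0648, a = -0.2930

a = (v'−v)/dt = (-0.043950)/0.15 = -0.2930
Δθ = θ'−θ = 0.020909;  (v·dt/L) = 5.8000·0.15/2.7 = 0.322222
tan δ = Δθ·L/(v·dt) = 0.064890  →  δ = 0.0648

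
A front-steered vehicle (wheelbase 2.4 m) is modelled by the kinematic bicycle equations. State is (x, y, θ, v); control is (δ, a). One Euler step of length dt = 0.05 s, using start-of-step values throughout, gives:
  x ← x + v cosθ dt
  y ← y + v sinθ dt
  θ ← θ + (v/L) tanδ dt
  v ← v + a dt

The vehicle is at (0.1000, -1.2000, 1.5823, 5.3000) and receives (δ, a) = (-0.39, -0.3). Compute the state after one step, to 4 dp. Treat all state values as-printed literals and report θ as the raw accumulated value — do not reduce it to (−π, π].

(0.0970, -0.9350, 1.5369, 5.2850)

x' = 0.1000 + 5.3000·cos(1.5823)·0.05 = 0.0970
y' = -1.2000 + 5.3000·sin(1.5823)·0.05 = -0.9350
θ' = 1.5823 + (5.3000/2.4)·tan(-0.39)·0.05 = 1.5369
v' = 5.3000 − 0.3000·0.05 = 5.2850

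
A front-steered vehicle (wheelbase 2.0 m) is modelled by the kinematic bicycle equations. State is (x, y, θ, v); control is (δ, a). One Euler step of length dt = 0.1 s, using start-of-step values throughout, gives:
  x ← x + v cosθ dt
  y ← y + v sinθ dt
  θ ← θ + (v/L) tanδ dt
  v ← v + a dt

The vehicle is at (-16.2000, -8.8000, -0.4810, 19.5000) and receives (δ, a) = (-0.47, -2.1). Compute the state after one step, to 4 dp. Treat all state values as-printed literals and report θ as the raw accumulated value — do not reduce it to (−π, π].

(-14.4713, -9.7022, -0.9763, 19.2900)

x' = -16.2000 + 19.5000·cos(-0.4810)·0.1 = -14.4713
y' = -8.8000 + 19.5000·sin(-0.4810)·0.1 = -9.7022
θ' = -0.4810 + (19.5000/2.0)·tan(-0.47)·0.1 = -0.9763
v' = 19.5000 − 2.1000·0.1 = 19.2900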